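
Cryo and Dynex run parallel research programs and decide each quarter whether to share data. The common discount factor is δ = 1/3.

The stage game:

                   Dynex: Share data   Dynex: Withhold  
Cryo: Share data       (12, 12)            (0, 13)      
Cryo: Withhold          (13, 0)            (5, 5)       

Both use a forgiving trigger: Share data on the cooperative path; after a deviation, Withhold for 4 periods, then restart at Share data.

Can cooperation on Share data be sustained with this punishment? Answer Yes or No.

Yes

A one-shot deviation gives 13 now, then 5 for 4 periods, then back to 12.
Gain from deviating: (13−12) today; loss: (12−5) in each of the next 4 periods.
No-deviation condition: (12−5)(δ+…+δ^4) ≥ 13−12, i.e. δ+…+δ^4 ≥ 1/7.
At δ = 1/3: δ+…+δ^4 = 0.4938 ≥ 0.1429.
So cooperation is sustainable.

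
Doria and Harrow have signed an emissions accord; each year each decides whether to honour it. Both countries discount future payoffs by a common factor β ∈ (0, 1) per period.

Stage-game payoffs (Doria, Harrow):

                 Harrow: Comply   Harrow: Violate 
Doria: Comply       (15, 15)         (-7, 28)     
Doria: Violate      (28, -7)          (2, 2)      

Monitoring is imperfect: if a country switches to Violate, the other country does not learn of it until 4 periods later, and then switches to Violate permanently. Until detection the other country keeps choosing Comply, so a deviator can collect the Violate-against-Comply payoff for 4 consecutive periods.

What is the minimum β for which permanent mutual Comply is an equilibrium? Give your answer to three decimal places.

A deviator earns 28 for 4 periods, then 2 forever; cooperating earns 15 forever. Multiplying the IC by (1−β):
15 ≥ 28(1−β^4) + 2β^4, so 26·β^4 ≥ 13 and β^4 ≥ 1/2.
β ≥ (1/2)^(1/4) ≈ 0.841.

0.841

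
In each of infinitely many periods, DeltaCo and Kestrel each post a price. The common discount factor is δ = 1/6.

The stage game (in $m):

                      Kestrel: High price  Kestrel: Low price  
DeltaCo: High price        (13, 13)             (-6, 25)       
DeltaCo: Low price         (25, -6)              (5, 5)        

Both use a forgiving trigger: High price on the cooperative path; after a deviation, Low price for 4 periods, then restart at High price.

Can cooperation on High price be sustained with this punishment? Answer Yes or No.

No

IC: δ+…+δ^4 ≥ (25−13)/(13−5) = 3/2.
At δ = 1/6: partial sum = 0.1998 < 1.5000. Cooperation not sustainable.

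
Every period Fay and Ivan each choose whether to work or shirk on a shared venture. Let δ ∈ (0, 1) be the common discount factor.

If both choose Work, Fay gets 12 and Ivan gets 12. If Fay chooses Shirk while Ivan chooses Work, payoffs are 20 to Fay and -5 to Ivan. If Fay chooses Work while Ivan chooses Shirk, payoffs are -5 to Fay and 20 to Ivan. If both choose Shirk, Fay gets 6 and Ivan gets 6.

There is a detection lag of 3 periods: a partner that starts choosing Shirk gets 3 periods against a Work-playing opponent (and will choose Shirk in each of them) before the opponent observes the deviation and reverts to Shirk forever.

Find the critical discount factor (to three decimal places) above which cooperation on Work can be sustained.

0.830

The best deviation is to choose Shirk for all 3 undetected periods, earning 20 each, then 6 forever once detected.
Deviation value: 20(1−δ^3)/(1−δ) + 6δ^3/(1−δ); cooperation value: 12/(1−δ).
IC: 12 ≥ 20(1−δ^3) + 6δ^3 = 20 − 14δ^3.
So δ^3 ≥ 8/14 = 4/7, giving δ ≥ (4/7)^(1/3) ≈ 0.830.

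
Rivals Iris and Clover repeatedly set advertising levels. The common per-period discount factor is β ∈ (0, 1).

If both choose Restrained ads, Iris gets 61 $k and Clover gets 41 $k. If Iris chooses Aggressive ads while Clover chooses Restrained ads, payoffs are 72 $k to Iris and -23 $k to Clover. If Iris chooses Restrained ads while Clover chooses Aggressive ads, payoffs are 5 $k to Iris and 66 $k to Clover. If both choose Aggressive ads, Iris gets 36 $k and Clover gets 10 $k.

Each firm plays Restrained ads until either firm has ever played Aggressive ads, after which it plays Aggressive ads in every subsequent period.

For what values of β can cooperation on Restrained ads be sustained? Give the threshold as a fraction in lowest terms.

Iris: cooperation gives 61 each period; deviation gives 72 once then 36 forever.
  61/(1−β) ≥ 72 + 36β/(1−β) ⇒ β ≥ 11/36.
Clover: cooperation gives 41 each period; deviation gives 66 once then 10 forever.
  β ≥ 25/56.
Both must hold, so the binding constraint is Clover's: β ≥ 25/56.

25/56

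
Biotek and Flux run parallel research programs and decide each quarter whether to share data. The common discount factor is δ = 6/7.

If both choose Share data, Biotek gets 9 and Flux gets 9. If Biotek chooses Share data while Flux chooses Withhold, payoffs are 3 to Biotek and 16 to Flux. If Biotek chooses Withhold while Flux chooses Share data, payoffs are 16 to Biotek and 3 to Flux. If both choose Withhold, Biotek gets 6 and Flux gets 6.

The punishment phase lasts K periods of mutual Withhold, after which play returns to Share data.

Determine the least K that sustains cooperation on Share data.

4

No profitable deviation requires (9−6)(δ+…+δ^K) ≥ 16−9, i.e. δ+…+δ^K ≥ 7/3 ≈ 2.3333.
With δ = 6/7, the partial sums are K=1: 0.8571, K=2: 1.5918, K=3: 2.2216, K=4: 2.7613.
K = 4 is the first length at which the sum reaches 2.3333.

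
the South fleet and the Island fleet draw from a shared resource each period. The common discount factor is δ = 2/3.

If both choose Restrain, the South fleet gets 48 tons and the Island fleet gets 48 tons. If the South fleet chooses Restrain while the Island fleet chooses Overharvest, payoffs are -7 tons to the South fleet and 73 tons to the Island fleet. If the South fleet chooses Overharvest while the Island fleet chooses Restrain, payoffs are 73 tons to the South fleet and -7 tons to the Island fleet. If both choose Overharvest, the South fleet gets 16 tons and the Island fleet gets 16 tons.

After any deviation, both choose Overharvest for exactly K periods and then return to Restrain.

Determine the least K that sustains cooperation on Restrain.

2

No profitable deviation requires (48−16)(δ+…+δ^K) ≥ 73−48, i.e. δ+…+δ^K ≥ 25/32 ≈ 0.7812.
With δ = 2/3, the partial sums are K=1: 0.6667, K=2: 1.1111.
K = 2 is the first length at which the sum reaches 0.7812.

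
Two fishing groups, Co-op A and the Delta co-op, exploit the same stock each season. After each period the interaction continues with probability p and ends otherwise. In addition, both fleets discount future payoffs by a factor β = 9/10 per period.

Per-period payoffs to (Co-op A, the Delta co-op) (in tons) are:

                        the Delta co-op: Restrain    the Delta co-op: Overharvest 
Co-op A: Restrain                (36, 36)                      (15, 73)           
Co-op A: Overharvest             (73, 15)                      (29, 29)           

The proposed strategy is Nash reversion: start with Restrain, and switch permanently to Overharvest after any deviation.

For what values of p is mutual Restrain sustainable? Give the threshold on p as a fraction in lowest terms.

185/198

Expected continuation weight on next period's payoff is β·p = 9/10·p, which plays the role of the discount factor.
Cooperation requires 9/10·p ≥ (73−36)/(73−29) = 37/44, hence p ≥ 185/198.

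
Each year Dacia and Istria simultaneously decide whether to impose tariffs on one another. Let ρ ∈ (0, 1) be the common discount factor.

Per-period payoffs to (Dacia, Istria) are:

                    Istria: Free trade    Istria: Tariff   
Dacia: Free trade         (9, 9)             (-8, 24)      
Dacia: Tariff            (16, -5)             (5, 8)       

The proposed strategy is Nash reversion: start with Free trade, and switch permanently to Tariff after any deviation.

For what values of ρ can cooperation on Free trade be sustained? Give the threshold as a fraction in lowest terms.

For Dacia: deviation gain 16−9 = 7, per-period punishment loss 9−5 = 4. IC gives ρ ≥ 7/11.
For Istria: gain 15, loss 1 per period, so ρ ≥ 15/16.
The tighter constraint is Istria's, so cooperation needs ρ ≥ 15/16.

15/16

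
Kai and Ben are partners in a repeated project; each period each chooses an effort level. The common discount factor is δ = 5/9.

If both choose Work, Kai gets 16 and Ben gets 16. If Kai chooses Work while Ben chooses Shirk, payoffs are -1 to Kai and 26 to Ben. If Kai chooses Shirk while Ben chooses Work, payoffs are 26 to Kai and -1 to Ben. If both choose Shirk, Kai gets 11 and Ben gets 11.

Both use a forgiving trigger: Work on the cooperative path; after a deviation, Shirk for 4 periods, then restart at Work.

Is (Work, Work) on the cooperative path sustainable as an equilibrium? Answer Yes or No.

IC: δ+…+δ^4 ≥ (26−16)/(16−11) = 2.
At δ = 5/9: partial sum = 1.1309 < 2.0000. Cooperation not sustainable.

No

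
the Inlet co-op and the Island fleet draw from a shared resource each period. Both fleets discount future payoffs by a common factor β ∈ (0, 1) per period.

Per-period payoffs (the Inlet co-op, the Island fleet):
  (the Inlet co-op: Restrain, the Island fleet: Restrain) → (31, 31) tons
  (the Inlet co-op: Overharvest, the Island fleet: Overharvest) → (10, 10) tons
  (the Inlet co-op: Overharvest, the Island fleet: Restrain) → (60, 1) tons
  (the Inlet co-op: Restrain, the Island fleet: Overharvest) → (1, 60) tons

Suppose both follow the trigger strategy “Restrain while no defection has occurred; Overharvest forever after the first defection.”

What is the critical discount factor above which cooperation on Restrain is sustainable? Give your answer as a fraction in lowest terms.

29/50

Cooperation forever yields 31 each period: 31/(1−β).
Deviating yields 60 once, then 10 forever: 60 + 10β/(1−β).
No profitable deviation requires 31/(1−β) ≥ 60 + 10β/(1−β).
Multiplying by (1−β): 31 ≥ 60(1−β) + 10β = 60 − 50β.
So 50β ≥ 29, i.e. β ≥ 29/50.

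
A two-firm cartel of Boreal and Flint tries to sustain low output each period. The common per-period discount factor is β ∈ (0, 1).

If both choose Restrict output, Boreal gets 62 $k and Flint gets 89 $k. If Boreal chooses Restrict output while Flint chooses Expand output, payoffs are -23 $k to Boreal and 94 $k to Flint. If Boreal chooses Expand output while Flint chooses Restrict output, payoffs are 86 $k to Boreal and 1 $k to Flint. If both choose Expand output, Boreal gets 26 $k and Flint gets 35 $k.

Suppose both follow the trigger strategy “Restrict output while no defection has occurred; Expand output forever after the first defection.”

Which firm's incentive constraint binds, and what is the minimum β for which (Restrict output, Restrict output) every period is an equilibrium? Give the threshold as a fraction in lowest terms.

Boreal: cooperation gives 62 each period; deviation gives 86 once then 26 forever.
  62/(1−β) ≥ 86 + 26β/(1−β) ⇒ β ≥ 24/60 = 2/5.
Flint: cooperation gives 89 each period; deviation gives 94 once then 35 forever.
  β ≥ 5/59.
Both must hold, so the binding constraint is Boreal's: β ≥ 2/5.

Boreal; β ≥ 2/5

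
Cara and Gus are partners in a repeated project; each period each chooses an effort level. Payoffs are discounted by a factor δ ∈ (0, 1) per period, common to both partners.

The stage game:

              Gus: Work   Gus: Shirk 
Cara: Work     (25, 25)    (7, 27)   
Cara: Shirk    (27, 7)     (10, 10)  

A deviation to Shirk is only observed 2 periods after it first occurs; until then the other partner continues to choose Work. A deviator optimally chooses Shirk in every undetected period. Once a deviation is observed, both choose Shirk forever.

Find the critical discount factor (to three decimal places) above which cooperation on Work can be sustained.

A deviator earns 27 for 2 periods, then 10 forever; cooperating earns 25 forever. Multiplying the IC by (1−δ):
25 ≥ 27(1−δ^2) + 10δ^2, so 17·δ^2 ≥ 2 and δ^2 ≥ 2/17.
δ ≥ (2/17)^(1/2) ≈ 0.343.

0.343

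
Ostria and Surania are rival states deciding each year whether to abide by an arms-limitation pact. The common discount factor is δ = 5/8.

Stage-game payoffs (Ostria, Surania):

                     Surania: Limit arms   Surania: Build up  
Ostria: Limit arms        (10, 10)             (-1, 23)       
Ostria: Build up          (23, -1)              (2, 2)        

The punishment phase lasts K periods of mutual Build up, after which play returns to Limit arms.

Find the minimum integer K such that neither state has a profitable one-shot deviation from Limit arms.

Need Σ_{k=1}^{K} δ^k ≥ (23−10)/(10−2) = 1.6250 at δ = 5/8.
At K = 7 the sum is 1.6046 < 1.6250; at K = 8 it is 1.6279 ≥ 1.6250.
So the minimum punishment length is K = 8.

8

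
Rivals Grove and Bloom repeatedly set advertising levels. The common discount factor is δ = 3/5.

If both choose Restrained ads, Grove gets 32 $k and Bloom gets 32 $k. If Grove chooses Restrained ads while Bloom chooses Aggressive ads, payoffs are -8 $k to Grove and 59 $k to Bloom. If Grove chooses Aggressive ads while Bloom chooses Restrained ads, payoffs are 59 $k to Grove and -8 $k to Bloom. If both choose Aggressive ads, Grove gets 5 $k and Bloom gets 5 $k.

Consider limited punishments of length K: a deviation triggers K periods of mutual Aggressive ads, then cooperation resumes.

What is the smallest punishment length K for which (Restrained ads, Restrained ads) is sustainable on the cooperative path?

3

IC: δ(1−δ^K)/(1−δ) ≥ (59−32)/(32−5) = 1.
With δ = 3/5: need 1 − δ^K ≥ 1·(1−3/5)/(3/5), i.e. δ^K ≤ 0.3333.
Since (3/5)^2 = 0.3600 and (3/5)^3 = 0.2160, the smallest such K is 3.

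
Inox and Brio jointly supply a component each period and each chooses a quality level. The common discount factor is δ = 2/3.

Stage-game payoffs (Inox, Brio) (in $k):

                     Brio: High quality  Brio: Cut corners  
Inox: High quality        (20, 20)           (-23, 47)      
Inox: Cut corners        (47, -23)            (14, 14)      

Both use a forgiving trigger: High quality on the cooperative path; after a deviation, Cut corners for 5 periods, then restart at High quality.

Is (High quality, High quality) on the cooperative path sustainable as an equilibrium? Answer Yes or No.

Comparing payoff streams over the 6 periods until play realigns: cooperate → 20(1+δ+…+δ^5); deviate → 47 + 14(δ+…+δ^5).
Cooperation is sustained iff (20−14)(δ+…+δ^5) ≥ 47−20.
δ+…+δ^5 = 2/3·(1−(2/3)^5)/(1−2/3) = 1.7366, and (47−20)/(20−14) = 4.5000.
1.7366 < 4.5000, so cooperation is not sustainable.

No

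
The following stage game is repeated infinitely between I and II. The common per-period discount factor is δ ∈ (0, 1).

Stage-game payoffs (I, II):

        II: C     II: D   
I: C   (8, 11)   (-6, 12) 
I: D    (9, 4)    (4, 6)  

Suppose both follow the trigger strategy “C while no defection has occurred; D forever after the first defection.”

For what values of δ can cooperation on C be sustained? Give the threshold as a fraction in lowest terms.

1/5

I: cooperation gives 8 each period; deviation gives 9 once then 4 forever.
  8/(1−δ) ≥ 9 + 4δ/(1−δ) ⇒ δ ≥ 1/5.
II: cooperation gives 11 each period; deviation gives 12 once then 6 forever.
  δ ≥ 1/6.
Both must hold, so the binding constraint is I's: δ ≥ 1/5.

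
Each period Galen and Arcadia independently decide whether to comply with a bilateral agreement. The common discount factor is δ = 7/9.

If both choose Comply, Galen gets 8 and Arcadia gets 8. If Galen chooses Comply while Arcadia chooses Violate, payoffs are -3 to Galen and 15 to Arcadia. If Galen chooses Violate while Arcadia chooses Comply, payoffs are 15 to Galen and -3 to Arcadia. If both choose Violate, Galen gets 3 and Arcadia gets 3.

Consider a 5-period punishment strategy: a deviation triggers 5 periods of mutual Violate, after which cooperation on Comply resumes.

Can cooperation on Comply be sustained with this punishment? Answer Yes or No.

Comparing payoff streams over the 6 periods until play realigns: cooperate → 8(1+δ+…+δ^5); deviate → 15 + 3(δ+…+δ^5).
Cooperation is sustained iff (8−3)(δ+…+δ^5) ≥ 15−8.
δ+…+δ^5 = 7/9·(1−(7/9)^5)/(1−7/9) = 2.5038, and (15−8)/(8−3) = 1.4000.
2.5038 ≥ 1.4000, so cooperation is sustainable.

Yes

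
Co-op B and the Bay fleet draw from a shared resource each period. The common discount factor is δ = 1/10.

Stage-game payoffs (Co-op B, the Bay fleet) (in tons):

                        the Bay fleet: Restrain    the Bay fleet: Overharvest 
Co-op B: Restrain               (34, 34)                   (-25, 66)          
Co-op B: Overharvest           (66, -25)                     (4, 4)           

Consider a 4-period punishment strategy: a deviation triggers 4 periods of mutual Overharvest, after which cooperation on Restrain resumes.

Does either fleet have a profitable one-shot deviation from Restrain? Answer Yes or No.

A one-shot deviation gives 66 now, then 4 for 4 periods, then back to 34.
Gain from deviating: (66−34) today; loss: (34−4) in each of the next 4 periods.
No-deviation condition: (34−4)(δ+…+δ^4) ≥ 66−34, i.e. δ+…+δ^4 ≥ 16/15.
At δ = 1/10: δ+…+δ^4 = 0.1111 < 1.0667.
So cooperation is not sustainable.

Yes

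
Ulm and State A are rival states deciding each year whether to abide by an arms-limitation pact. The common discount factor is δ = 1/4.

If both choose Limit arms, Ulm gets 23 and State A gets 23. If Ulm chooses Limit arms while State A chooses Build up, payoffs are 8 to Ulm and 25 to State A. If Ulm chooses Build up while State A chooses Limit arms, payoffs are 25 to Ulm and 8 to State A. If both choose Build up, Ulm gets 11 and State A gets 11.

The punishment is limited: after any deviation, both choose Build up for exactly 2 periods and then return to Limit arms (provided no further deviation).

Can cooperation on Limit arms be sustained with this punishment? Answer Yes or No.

Yes

Comparing payoff streams over the 3 periods until play realigns: cooperate → 23(1+δ+…+δ^2); deviate → 25 + 11(δ+…+δ^2).
Cooperation is sustained iff (23−11)(δ+…+δ^2) ≥ 25−23.
δ+…+δ^2 = 1/4·(1−(1/4)^2)/(1−1/4) = 0.3125, and (25−23)/(23−11) = 0.1667.
0.3125 ≥ 0.1667, so cooperation is sustainable.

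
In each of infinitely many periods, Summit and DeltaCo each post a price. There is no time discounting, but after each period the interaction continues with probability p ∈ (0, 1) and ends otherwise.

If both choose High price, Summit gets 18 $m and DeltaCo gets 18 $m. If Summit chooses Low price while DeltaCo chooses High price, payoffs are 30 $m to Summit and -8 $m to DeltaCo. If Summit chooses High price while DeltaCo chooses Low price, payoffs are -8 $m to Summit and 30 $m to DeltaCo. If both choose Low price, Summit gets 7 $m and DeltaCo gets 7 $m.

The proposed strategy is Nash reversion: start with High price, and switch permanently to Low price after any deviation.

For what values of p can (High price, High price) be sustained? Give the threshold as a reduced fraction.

Expected cooperation value is 18 + p·18 + p²·18 + … = 18/(1−p); deviation gives 30 + p·7/(1−p).
18 ≥ 30(1−p) + 7p ⇒ 23p ≥ 12 ⇒ p ≥ 12/23.

12/23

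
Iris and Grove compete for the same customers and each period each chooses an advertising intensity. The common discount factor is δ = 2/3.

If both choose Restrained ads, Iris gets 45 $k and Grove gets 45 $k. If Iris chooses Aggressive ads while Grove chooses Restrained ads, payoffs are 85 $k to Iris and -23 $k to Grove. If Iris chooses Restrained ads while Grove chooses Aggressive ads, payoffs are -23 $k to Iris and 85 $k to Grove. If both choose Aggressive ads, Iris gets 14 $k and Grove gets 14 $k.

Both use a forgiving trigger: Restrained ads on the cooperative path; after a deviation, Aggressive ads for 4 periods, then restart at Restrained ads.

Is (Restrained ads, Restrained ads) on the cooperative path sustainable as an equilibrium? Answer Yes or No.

IC: δ+…+δ^4 ≥ (85−45)/(45−14) = 40/31.
At δ = 2/3: partial sum = 1.6049 ≥ 1.2903. Cooperation sustainable.

Yes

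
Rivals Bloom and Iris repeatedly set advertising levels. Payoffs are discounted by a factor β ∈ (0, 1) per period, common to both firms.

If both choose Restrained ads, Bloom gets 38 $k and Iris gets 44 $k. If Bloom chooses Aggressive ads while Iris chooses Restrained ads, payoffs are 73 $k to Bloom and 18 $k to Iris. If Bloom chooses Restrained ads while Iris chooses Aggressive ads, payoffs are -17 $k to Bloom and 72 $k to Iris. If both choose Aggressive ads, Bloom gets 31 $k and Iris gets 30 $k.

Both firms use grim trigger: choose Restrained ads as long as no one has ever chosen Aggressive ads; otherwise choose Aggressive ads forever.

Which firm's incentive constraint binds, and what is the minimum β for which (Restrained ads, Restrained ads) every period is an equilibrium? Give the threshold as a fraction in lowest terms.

Bloom; β ≥ 5/6

For Bloom: deviation gain 73−38 = 35, per-period punishment loss 38−31 = 7. IC gives β ≥ 35/42 = 5/6.
For Iris: gain 28, loss 14 per period, so β ≥ 28/42 = 2/3.
The tighter constraint is Bloom's, so cooperation needs β ≥ 5/6.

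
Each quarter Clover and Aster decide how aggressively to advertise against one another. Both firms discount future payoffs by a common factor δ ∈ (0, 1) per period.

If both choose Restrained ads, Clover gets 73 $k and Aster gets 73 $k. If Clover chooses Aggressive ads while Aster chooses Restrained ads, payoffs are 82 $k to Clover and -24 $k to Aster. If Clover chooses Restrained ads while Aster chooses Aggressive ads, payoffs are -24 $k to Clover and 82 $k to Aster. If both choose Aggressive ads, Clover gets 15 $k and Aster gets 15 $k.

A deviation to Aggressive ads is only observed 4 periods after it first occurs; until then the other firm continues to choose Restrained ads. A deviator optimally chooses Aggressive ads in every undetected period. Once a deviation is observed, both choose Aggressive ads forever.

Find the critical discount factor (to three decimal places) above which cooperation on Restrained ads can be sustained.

The best deviation is to choose Aggressive ads for all 4 undetected periods, earning 82 each, then 15 forever once detected.
Deviation value: 82(1−δ^4)/(1−δ) + 15δ^4/(1−δ); cooperation value: 73/(1−δ).
IC: 73 ≥ 82(1−δ^4) + 15δ^4 = 82 − 67δ^4.
So δ^4 ≥ 9/67, giving δ ≥ (9/67)^(1/4) ≈ 0.605.

0.605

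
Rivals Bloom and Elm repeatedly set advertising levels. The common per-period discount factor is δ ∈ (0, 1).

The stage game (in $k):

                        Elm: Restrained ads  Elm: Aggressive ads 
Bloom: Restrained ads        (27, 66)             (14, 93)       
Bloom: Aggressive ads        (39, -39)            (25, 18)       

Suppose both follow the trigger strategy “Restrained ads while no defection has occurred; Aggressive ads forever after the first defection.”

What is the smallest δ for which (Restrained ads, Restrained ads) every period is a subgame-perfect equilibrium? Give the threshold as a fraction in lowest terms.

For Bloom: deviation gain 39−27 = 12, per-period punishment loss 27−25 = 2. IC gives δ ≥ 12/14 = 6/7.
For Elm: gain 27, loss 48 per period, so δ ≥ 27/75 = 9/25.
The tighter constraint is Bloom's, so cooperation needs δ ≥ 6/7.

6/7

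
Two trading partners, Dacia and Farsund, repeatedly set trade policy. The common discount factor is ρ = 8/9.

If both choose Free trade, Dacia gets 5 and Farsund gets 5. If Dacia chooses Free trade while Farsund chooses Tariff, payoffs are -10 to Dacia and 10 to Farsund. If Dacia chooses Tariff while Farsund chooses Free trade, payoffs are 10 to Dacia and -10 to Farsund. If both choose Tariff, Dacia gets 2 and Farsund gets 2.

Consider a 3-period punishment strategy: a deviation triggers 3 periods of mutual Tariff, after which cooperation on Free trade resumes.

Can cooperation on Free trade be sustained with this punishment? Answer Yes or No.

Yes

IC: ρ+…+ρ^3 ≥ (10−5)/(5−2) = 5/3.
At ρ = 8/9: partial sum = 2.3813 ≥ 1.6667. Cooperation sustainable.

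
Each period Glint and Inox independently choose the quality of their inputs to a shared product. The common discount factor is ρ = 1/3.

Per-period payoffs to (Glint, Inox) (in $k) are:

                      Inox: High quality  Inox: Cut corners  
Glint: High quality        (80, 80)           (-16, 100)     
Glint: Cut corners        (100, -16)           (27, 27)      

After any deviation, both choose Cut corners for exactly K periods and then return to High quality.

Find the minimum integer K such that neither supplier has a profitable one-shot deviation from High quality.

2

No profitable deviation requires (80−27)(ρ+…+ρ^K) ≥ 100−80, i.e. ρ+…+ρ^K ≥ 20/53 ≈ 0.3774.
With ρ = 1/3, the partial sums are K=1: 0.3333, K=2: 0.4444.
K = 2 is the first length at which the sum reaches 0.3774.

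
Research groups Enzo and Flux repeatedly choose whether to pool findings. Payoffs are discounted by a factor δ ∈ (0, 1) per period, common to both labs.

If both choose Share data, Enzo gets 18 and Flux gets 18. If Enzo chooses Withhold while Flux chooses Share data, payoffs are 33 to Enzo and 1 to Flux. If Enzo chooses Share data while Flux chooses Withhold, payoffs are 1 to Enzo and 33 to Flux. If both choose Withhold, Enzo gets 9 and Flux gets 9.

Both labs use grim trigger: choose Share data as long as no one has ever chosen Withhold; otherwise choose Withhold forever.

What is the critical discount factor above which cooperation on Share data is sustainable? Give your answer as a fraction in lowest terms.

5/8

18/(1−δ) ≥ 33 + 9δ/(1−δ)
18 ≥ 33 − 24δ
δ ≥ 15/24 = 5/8.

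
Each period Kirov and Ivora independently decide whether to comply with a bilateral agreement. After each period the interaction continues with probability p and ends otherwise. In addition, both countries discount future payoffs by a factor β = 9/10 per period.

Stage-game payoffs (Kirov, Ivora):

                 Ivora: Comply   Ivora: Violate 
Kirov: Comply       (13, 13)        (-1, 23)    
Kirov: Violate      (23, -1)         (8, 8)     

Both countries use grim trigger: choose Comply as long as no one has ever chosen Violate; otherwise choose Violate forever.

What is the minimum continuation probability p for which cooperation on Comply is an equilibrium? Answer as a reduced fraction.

20/27

With continuation probability p and discount β, the effective per-period discount factor is βp.
Grim-trigger IC: βp ≥ (23−13)/(23−8) = 2/3.
So p ≥ (2/3)/(9/10) = 20/27.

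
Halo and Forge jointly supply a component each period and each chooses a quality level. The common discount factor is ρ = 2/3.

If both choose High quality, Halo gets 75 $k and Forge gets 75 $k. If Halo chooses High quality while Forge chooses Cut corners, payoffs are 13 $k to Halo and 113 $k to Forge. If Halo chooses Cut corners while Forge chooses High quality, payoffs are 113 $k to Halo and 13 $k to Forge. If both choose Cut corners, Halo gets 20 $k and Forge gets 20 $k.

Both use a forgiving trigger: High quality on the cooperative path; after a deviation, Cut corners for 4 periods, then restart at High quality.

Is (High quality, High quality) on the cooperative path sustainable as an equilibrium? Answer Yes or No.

IC: ρ+…+ρ^4 ≥ (113−75)/(75−20) = 38/55.
At ρ = 2/3: partial sum = 1.6049 ≥ 0.6909. Cooperation sustainable.

Yes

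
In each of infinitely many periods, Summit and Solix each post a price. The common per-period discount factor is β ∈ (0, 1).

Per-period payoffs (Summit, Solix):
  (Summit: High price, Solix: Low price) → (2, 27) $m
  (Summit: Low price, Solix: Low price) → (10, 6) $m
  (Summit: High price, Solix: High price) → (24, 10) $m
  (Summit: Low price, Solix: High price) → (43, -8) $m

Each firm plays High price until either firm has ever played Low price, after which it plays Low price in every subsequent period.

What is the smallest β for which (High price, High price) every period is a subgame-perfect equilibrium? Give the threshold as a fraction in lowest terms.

Summit: cooperation gives 24 each period; deviation gives 43 once then 10 forever.
  24/(1−β) ≥ 43 + 10β/(1−β) ⇒ β ≥ 19/33.
Solix: cooperation gives 10 each period; deviation gives 27 once then 6 forever.
  β ≥ 17/21.
Both must hold, so the binding constraint is Solix's: β ≥ 17/21.

17/21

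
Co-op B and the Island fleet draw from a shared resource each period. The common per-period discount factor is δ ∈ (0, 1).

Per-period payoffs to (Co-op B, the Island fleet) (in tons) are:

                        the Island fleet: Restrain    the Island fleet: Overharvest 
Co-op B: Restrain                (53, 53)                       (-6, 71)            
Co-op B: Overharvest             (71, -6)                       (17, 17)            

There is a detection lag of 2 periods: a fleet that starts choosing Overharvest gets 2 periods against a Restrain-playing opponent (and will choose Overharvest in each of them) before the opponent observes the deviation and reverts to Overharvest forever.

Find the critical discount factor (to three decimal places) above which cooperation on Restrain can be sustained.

0.577

Deviating for the 2 undetected periods gains 71−53 = 18 per period over cooperation, then loses 53−17 = 36 per period forever once punishment starts.
Gain: 18(1 + δ + … + δ^1); loss: 36·δ^2/(1−δ).
No profitable deviation ⇔ 18(1−δ^2) ≤ 36·δ^2, i.e. δ^2 ≥ 18/(18+36) = 1/3.
Hence δ ≥ (1/3)^(1/2) ≈ 0.577.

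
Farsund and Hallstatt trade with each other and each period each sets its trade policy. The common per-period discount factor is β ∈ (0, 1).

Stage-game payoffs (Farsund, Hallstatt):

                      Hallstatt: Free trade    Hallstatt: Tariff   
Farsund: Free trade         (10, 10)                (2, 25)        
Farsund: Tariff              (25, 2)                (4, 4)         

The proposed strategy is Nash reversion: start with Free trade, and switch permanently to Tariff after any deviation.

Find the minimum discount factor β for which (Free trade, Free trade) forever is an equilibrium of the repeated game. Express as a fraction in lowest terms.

Cooperation forever yields 10 each period: 10/(1−β).
Deviating yields 25 once, then 4 forever: 25 + 4β/(1−β).
No profitable deviation requires 10/(1−β) ≥ 25 + 4β/(1−β).
Multiplying by (1−β): 10 ≥ 25(1−β) + 4β = 25 − 21β.
So 21β ≥ 15, i.e. β ≥ 15/21 = 5/7.

5/7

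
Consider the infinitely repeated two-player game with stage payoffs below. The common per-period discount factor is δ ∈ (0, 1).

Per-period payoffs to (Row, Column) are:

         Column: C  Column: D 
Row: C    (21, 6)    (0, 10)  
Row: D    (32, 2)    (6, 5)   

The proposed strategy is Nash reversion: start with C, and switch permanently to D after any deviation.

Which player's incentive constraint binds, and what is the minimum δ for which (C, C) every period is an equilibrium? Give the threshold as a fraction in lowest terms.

Column; δ ≥ 4/5

For Row: deviation gain 32−21 = 11, per-period punishment loss 21−6 = 15. IC gives δ ≥ 11/26.
For Column: gain 4, loss 1 per period, so δ ≥ 4/5.
The tighter constraint is Column's, so cooperation needs δ ≥ 4/5.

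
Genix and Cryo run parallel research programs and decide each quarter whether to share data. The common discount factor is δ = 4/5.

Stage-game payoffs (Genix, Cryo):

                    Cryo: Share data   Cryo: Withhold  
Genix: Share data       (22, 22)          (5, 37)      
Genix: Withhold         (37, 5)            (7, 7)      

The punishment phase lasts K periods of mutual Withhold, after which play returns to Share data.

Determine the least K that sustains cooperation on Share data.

No profitable deviation requires (22−7)(δ+…+δ^K) ≥ 37−22, i.e. δ+…+δ^K ≥ 1 ≈ 1.0000.
With δ = 4/5, the partial sums are K=1: 0.8000, K=2: 1.4400.
K = 2 is the first length at which the sum reaches 1.0000.

2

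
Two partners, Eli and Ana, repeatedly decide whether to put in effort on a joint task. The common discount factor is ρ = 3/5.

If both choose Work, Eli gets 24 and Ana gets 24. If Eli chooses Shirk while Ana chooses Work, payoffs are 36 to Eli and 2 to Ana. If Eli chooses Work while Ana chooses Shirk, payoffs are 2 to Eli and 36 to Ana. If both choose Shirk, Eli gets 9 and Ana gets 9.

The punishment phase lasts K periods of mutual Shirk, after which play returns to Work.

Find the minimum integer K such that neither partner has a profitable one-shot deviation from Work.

Need Σ_{k=1}^{K} ρ^k ≥ (36−24)/(24−9) = 0.8000 at ρ = 3/5.
At K = 1 the sum is 0.6000 < 0.8000; at K = 2 it is 0.9600 ≥ 0.8000.
So the minimum punishment length is K = 2.

2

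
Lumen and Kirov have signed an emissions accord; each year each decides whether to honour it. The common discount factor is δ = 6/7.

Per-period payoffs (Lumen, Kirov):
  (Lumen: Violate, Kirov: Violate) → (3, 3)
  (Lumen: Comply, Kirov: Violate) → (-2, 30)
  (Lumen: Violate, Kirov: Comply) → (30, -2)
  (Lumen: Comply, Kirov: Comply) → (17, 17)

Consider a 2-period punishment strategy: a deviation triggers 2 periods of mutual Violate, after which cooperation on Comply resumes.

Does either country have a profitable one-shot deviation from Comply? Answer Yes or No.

No

Comparing payoff streams over the 3 periods until play realigns: cooperate → 17(1+δ+…+δ^2); deviate → 30 + 3(δ+…+δ^2).
Cooperation is sustained iff (17−3)(δ+…+δ^2) ≥ 30−17.
δ+…+δ^2 = 6/7·(1−(6/7)^2)/(1−6/7) = 1.5918, and (30−17)/(17−3) = 0.9286.
1.5918 ≥ 0.9286, so cooperation is sustainable.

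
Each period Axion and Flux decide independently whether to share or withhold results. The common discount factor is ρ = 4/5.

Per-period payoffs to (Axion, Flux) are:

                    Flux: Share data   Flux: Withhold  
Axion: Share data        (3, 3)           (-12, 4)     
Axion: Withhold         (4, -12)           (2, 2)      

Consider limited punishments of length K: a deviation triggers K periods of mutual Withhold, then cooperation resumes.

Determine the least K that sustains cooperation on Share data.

Need Σ_{k=1}^{K} ρ^k ≥ (4−3)/(3−2) = 1.0000 at ρ = 4/5.
At K = 1 the sum is 0.8000 < 1.0000; at K = 2 it is 1.4400 ≥ 1.0000.
So the minimum punishment length is K = 2.

2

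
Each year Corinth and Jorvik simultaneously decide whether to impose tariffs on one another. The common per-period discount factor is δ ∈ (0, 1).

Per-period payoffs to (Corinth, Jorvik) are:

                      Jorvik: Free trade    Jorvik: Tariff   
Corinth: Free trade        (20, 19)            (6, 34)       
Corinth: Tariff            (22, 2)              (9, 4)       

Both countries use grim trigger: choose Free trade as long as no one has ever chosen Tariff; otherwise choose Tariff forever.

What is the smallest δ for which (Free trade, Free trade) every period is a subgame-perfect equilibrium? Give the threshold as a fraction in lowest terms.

1/2

Corinth's threshold: (22−20)/(22−9) = 2/13.
Jorvik's threshold: (34−19)/(34−4) = 1/2.
2/13 < 1/2, so Jorvik binds and δ* = 1/2.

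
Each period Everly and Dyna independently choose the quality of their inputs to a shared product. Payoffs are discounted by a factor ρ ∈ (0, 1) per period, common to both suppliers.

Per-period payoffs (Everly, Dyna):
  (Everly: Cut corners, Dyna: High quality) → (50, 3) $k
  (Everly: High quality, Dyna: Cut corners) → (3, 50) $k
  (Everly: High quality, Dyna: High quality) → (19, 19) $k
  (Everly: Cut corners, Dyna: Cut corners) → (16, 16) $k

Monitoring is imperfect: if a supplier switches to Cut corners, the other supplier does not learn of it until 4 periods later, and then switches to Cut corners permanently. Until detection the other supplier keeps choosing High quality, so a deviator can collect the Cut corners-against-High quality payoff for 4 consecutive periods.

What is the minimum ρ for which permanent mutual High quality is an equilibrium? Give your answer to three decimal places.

The best deviation is to choose Cut corners for all 4 undetected periods, earning 50 each, then 16 forever once detected.
Deviation value: 50(1−ρ^4)/(1−ρ) + 16ρ^4/(1−ρ); cooperation value: 19/(1−ρ).
IC: 19 ≥ 50(1−ρ^4) + 16ρ^4 = 50 − 34ρ^4.
So ρ^4 ≥ 31/34, giving ρ ≥ (31/34)^(1/4) ≈ 0.977.

0.977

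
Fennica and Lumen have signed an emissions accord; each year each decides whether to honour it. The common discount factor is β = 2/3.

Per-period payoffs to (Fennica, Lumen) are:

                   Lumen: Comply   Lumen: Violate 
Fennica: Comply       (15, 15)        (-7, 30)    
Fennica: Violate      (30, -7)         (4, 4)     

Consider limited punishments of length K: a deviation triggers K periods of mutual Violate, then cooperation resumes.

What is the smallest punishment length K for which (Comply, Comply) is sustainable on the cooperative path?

No profitable deviation requires (15−4)(β+…+β^K) ≥ 30−15, i.e. β+…+β^K ≥ 15/11 ≈ 1.3636.
With β = 2/3, the partial sums are K=1: 0.6667, K=2: 1.1111, K=3: 1.4074.
K = 3 is the first length at which the sum reaches 1.3636.

3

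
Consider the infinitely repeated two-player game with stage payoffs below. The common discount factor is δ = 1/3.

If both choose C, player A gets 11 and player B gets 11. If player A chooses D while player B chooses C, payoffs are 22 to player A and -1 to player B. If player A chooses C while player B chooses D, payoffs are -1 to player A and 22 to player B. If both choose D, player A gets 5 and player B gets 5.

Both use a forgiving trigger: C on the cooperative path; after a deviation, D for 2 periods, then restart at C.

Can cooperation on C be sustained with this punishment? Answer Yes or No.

A one-shot deviation gives 22 now, then 5 for 2 periods, then back to 11.
Gain from deviating: (22−11) today; loss: (11−5) in each of the next 2 periods.
No-deviation condition: (11−5)(δ+…+δ^2) ≥ 22−11, i.e. δ+…+δ^2 ≥ 11/6.
At δ = 1/3: δ+…+δ^2 = 0.4444 < 1.8333.
So cooperation is not sustainable.

No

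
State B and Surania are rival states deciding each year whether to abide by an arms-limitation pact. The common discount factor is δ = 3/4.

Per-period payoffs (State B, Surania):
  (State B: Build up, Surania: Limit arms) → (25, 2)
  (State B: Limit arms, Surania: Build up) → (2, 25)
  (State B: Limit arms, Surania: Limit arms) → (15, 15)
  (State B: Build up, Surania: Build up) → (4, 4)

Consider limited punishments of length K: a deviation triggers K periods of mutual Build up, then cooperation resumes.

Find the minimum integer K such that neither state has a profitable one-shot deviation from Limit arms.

Need Σ_{k=1}^{K} δ^k ≥ (25−15)/(15−4) = 0.9091 at δ = 3/4.
At K = 1 the sum is 0.7500 < 0.9091; at K = 2 it is 1.3125 ≥ 0.9091.
So the minimum punishment length is K = 2.

2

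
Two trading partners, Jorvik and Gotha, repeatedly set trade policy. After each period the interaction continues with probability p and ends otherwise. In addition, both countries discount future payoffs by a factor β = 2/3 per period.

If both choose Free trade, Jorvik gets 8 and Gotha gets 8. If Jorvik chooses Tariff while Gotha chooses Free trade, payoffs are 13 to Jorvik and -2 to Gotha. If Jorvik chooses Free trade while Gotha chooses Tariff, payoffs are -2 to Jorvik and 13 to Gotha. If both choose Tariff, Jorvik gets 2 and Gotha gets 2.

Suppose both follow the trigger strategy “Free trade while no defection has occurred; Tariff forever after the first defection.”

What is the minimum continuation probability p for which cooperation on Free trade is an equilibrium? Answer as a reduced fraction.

Expected continuation weight on next period's payoff is β·p = 2/3·p, which plays the role of the discount factor.
Cooperation requires 2/3·p ≥ (13−8)/(13−2) = 5/11, hence p ≥ 15/22.

15/22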